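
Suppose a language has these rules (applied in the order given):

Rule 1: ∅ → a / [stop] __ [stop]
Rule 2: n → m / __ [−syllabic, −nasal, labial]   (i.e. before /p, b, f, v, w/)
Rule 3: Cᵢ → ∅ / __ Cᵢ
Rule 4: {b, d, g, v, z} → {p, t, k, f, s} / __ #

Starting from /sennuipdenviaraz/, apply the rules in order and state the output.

Rule 1 (stop-cluster a-epenthesis): /p/ and /d/ form a stop–stop cluster, so [a] is inserted between them. /sennuipdenviaraz/ → sennuipadenviaraz.
Rule 2 (nasal place assimilation): /n/ precedes the labial consonant /v/, so it assimilates in place to [m]. /sennuipadenviaraz/ → sennuipademviaraz.
Rule 3 (degemination): /nn/ is a geminate; the first /n/ deletes. /sennuipademviaraz/ → senuipademviaraz.
Rule 4 (final devoicing): /z/ is a voiced obstruent in word-final position, so it devoices to [s]. /senuipademviaraz/ → senuipademviaras.

senuipademviaras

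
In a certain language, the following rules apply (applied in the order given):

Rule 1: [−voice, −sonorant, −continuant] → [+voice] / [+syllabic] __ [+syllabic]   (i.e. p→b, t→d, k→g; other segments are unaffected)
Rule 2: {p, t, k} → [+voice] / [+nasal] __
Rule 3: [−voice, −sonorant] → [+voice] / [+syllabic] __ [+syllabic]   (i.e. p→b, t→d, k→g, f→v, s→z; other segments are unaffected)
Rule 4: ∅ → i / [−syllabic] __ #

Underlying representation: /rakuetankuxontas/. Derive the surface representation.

Rule 1 (intervocalic voicing): /k/ is a voiceless stop between vowels /a/ and /u/, so it voices to [g]. /t/ is a voiceless stop between vowels /e/ and /a/, so it voices to [d]. /rakuetankuxontas/ → raguedankuxontas.
Rule 2 (post-nasal voicing): /k/ is a voiceless stop immediately after the nasal /n/, so it voices to [g]. /t/ is a voiceless stop immediately after the nasal /n/, so it voices to [d]. /raguedankuxontas/ → raguedanguxondas.
Rule 3 (intervocalic voicing): no segment meets the environment; /raguedanguxondas/ is unchanged.
Rule 4 (final i-epenthesis): the form ends in the consonant /s/, so [i] is inserted word-finally. /raguedanguxondas/ → raguedanguxondasi.

raguedanguxondasi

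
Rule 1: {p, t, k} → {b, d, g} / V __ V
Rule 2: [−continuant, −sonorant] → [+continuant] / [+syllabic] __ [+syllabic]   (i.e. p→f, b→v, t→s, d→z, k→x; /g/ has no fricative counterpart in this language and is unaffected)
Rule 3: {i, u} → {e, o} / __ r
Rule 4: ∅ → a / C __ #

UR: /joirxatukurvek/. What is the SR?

joerxazugorveka

Rule 1 (intervocalic voicing): /t/ is a voiceless stop between vowels /a/ and /u/, so it voices to [d]. /k/ is a voiceless stop between vowels /u/ and /u/, so it voices to [g]. /joirxatukurvek/ → joirxadugurvek.
Rule 2 (intervocalic spirantization): /d/ is a stop between vowels /a/ and /u/, so it spirantizes to the fricative [z]. /joirxadugurvek/ → joirxazugurvek.
Rule 3 (pre-rhotic lowering): /i/ is a high vowel immediately before /r/, so it lowers to [e]. /u/ is a high vowel immediately before /r/, so it lowers to [o]. /joirxazugurvek/ → joerxazugorvek.
Rule 4 (final a-epenthesis): the form ends in the consonant /k/, so [a] is inserted word-finally. /joerxazugorvek/ → joerxazugorveka.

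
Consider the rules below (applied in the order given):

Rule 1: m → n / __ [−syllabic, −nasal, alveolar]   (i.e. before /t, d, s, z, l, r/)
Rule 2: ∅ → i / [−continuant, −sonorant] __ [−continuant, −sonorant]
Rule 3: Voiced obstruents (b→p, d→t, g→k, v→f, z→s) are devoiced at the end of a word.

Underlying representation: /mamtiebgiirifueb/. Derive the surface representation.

Rule 1 (nasal place assimilation): /m/ precedes the alveolar consonant /t/, so it assimilates in place to [n]. /mamtiebgiirifueb/ → mantiebgiirifueb.
Rule 2 (stop-cluster i-epenthesis): /b/ and /g/ form a stop–stop cluster, so [i] is inserted between them. /mantiebgiirifueb/ → mantiebigiirifueb.
Rule 3 (final devoicing): /b/ is a voiced obstruent in word-final position, so it devoices to [p]. /mantiebigiirifueb/ → mantiebigiirifuep.

mantiebigiirifuep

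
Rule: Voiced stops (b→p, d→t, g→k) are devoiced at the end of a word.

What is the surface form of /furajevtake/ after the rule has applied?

furajevtake

No segment of /furajevtake/ meets the structural description of the rule, so the form surfaces unchanged.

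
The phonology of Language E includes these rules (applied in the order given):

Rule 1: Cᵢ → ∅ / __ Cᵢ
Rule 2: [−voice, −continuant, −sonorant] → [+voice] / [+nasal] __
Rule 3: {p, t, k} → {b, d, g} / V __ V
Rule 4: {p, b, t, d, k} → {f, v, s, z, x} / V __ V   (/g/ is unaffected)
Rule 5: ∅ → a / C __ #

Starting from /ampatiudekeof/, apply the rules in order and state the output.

ambaziuzegeofa

Rule 1 (degemination): no segment meets the environment; /ampatiudekeof/ is unchanged.
Rule 2 (post-nasal voicing): /p/ is a voiceless stop immediately after the nasal /m/, so it voices to [b]. /ampatiudekeof/ → ambatiudekeof.
Rule 3 (intervocalic voicing): /t/ is a voiceless stop between vowels /a/ and /i/, so it voices to [d]. /k/ is a voiceless stop between vowels /e/ and /e/, so it voices to [g]. /ambatiudekeof/ → ambadiudegeof.
Rule 4 (intervocalic spirantization): /d/ is a stop between vowels /a/ and /i/, so it spirantizes to the fricative [z]. /d/ is a stop between vowels /u/ and /e/, so it spirantizes to the fricative [z]. /ambadiudegeof/ → ambaziuzegeof.
Rule 5 (final a-epenthesis): the form ends in the consonant /f/, so [a] is inserted word-finally. /ambaziuzegeof/ → ambaziuzegeofa.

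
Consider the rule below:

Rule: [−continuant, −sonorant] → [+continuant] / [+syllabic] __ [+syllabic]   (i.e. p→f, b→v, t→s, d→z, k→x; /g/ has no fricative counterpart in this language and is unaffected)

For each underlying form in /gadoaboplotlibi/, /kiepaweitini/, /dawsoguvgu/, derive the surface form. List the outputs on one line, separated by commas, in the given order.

/gadoaboplotlibi/: /d/ is a stop between vowels /a/ and /o/, so it spirantizes to the fricative [z]. /b/ is a stop between vowels /a/ and /o/, so it spirantizes to the fricative [v]. /b/ is a stop between vowels /i/ and /i/, so it spirantizes to the fricative [v]. → [gazoavoplotlivi].
/kiepaweitini/: /p/ is a stop between vowels /e/ and /a/, so it spirantizes to the fricative [f]. /t/ is a stop between vowels /i/ and /i/, so it spirantizes to the fricative [s]. → [kiefaweisini].
/dawsoguvgu/: the rule's environment is not met; surfaces unchanged as [dawsoguvgu].

gazoavoplotlivi, kiefaweisini, dawsoguvgu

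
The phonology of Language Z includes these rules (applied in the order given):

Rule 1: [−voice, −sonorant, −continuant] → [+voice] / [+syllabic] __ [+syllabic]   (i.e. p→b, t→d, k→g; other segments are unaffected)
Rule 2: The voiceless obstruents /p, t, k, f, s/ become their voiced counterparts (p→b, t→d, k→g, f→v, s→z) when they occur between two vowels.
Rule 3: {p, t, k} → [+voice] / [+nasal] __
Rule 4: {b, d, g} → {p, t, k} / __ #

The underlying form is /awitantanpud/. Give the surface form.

Rule 1 (intervocalic voicing): /t/ is a voiceless stop between vowels /i/ and /a/, so it voices to [d]. /awitantanpud/ → awidantanpud.
Rule 2 (intervocalic voicing): no segment meets the environment; /awidantanpud/ is unchanged.
Rule 3 (post-nasal voicing): /t/ is a voiceless stop immediately after the nasal /n/, so it voices to [d]. /p/ is a voiceless stop immediately after the nasal /n/, so it voices to [b]. /awidantanpud/ → awidandanbud.
Rule 4 (final devoicing): /d/ is a voiced stop in word-final position, so it devoices to [t]. /awidandanbud/ → awidandanbut.

awidandanbut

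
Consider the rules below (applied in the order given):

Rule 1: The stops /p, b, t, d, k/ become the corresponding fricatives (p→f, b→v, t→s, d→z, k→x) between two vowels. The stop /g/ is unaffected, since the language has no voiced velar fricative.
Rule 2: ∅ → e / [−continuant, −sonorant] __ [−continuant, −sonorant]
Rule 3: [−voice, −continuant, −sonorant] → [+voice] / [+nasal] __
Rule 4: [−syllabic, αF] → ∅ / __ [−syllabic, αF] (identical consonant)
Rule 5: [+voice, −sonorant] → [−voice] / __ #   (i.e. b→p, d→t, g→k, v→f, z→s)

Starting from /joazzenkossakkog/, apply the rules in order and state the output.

joazengosakekok

Rule 1 (intervocalic spirantization): no segment meets the environment; /joazzenkossakkog/ is unchanged.
Rule 2 (stop-cluster e-epenthesis): /k/ and /k/ form a stop–stop cluster, so [e] is inserted between them. /joazzenkossakkog/ → joazzenkossakekog.
Rule 3 (post-nasal voicing): /k/ is a voiceless stop immediately after the nasal /n/, so it voices to [g]. /joazzenkossakekog/ → joazzengossakekog.
Rule 4 (degemination): /zz/ is a geminate; the first /z/ deletes. /ss/ is a geminate; the first /s/ deletes. /joazzengossakekog/ → joazengosakekog.
Rule 5 (final devoicing): /g/ is a voiced obstruent in word-final position, so it devoices to [k]. /joazengosakekog/ → joazengosakekok.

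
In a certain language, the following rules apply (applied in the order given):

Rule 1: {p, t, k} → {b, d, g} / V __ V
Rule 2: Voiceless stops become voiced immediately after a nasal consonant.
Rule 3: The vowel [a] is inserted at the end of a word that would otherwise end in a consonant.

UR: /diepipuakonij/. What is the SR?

Rule 1 (intervocalic voicing): /p/ is a voiceless stop between vowels /e/ and /i/, so it voices to [b]. /p/ is a voiceless stop between vowels /i/ and /u/, so it voices to [b]. /k/ is a voiceless stop between vowels /a/ and /o/, so it voices to [g]. /diepipuakonij/ → diebibuagonij.
Rule 2 (post-nasal voicing): no segment meets the environment; /diebibuagonij/ is unchanged.
Rule 3 (final a-epenthesis): the form ends in the consonant /j/, so [a] is inserted word-finally. /diebibuagonij/ → diebibuagonija.

diebibuagonija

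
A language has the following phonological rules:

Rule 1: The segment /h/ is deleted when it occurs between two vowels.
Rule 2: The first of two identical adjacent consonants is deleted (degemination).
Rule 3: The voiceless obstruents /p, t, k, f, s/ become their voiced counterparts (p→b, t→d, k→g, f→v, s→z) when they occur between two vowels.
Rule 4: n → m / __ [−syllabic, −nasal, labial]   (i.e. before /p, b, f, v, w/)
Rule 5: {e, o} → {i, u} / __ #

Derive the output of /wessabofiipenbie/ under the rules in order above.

Rule 1 (intervocalic h-deletion): no segment meets the environment; /wessabofiipenbie/ is unchanged.
Rule 2 (degemination): /ss/ is a geminate; the first /s/ deletes. /wessabofiipenbie/ → wesabofiipenbie.
Rule 3 (intervocalic voicing): /s/ is a voiceless obstruent between vowels /e/ and /a/, so it voices to [z]. /f/ is a voiceless obstruent between vowels /o/ and /i/, so it voices to [v]. /p/ is a voiceless obstruent between vowels /i/ and /e/, so it voices to [b]. /wesabofiipenbie/ → wezaboviibenbie.
Rule 4 (nasal place assimilation): /n/ precedes the labial consonant /b/, so it assimilates in place to [m]. /wezaboviibenbie/ → wezaboviibembie.
Rule 5 (final vowel raising): /e/ is a mid vowel in word-final position, so it raises to [i]. /wezaboviibembie/ → wezaboviibembii.

wezaboviibembii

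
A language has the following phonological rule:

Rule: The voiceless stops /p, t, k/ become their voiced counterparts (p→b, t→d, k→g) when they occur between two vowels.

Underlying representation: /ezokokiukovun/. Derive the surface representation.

/k/ is a voiceless stop between vowels /o/ and /o/, so it voices to [g].
/k/ is a voiceless stop between vowels /o/ and /i/, so it voices to [g].
/k/ is a voiceless stop between vowels /u/ and /o/, so it voices to [g].
Surface form: [ezogogiugovun].

ezogogiugovun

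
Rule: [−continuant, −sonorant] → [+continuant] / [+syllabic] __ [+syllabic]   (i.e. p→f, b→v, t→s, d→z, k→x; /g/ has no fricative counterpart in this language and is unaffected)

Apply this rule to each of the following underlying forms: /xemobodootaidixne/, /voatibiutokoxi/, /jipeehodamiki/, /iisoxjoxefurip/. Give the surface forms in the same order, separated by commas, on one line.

xemovozoosaizixne, voasiviusoxoxi, jifeehozamixi, iisoxjoxefurip

/xemobodootaidixne/: /b/ is a stop between vowels /o/ and /o/, so it spirantizes to the fricative [v]. /d/ is a stop between vowels /o/ and /o/, so it spirantizes to the fricative [z]. /t/ is a stop between vowels /o/ and /a/, so it spirantizes to the fricative [s]. /d/ is a stop between vowels /i/ and /i/, so it spirantizes to the fricative [z]. → [xemovozoosaizixne].
/voatibiutokoxi/: /t/ is a stop between vowels /a/ and /i/, so it spirantizes to the fricative [s]. /b/ is a stop between vowels /i/ and /i/, so it spirantizes to the fricative [v]. /t/ is a stop between vowels /u/ and /o/, so it spirantizes to the fricative [s]. /k/ is a stop between vowels /o/ and /o/, so it spirantizes to the fricative [x]. → [voasiviusoxoxi].
/jipeehodamiki/: /p/ is a stop between vowels /i/ and /e/, so it spirantizes to the fricative [f]. /d/ is a stop between vowels /o/ and /a/, so it spirantizes to the fricative [z]. /k/ is a stop between vowels /i/ and /i/, so it spirantizes to the fricative [x]. → [jifeehozamixi].
/iisoxjoxefurip/: the rule's environment is not met; surfaces unchanged as [iisoxjoxefurip].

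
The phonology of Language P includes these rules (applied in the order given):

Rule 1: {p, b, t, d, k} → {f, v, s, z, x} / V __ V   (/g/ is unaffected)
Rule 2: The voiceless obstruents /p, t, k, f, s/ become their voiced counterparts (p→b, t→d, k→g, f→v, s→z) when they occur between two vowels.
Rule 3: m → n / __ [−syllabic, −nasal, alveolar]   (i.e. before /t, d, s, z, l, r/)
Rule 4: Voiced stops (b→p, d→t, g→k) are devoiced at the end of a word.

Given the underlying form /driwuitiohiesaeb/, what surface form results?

Rule 1 (intervocalic spirantization): /t/ is a stop between vowels /i/ and /i/, so it spirantizes to the fricative [s]. /driwuitiohiesaeb/ → driwuisiohiesaeb.
Rule 2 (intervocalic voicing): /s/ is a voiceless obstruent between vowels /i/ and /i/, so it voices to [z]. /s/ is a voiceless obstruent between vowels /e/ and /a/, so it voices to [z]. /driwuisiohiesaeb/ → driwuiziohiezaeb.
Rule 3 (nasal place assimilation): no segment meets the environment; /driwuiziohiezaeb/ is unchanged.
Rule 4 (final devoicing): /b/ is a voiced stop in word-final position, so it devoices to [p]. /driwuiziohiezaeb/ → driwuiziohiezaep.

driwuiziohiezaep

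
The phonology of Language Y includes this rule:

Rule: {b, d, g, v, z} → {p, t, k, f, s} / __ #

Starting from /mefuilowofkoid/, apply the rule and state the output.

mefuilowofkoit

/d/ is a voiced obstruent in word-final position, so it devoices to [t].
Surface form: [mefuilowofkoit].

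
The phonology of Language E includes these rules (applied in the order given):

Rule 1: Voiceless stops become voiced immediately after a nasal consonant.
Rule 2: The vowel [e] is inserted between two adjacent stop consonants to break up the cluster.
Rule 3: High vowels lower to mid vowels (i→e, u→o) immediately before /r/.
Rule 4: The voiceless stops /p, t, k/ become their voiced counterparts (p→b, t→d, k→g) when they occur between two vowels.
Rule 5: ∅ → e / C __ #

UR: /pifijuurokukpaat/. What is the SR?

pifijuorogugebaate

Rule 1 (post-nasal voicing): no segment meets the environment; /pifijuurokukpaat/ is unchanged.
Rule 2 (stop-cluster e-epenthesis): /k/ and /p/ form a stop–stop cluster, so [e] is inserted between them. /pifijuurokukpaat/ → pifijuurokukepaat.
Rule 3 (pre-rhotic lowering): /u/ is a high vowel immediately before /r/, so it lowers to [o]. /pifijuurokukepaat/ → pifijuorokukepaat.
Rule 4 (intervocalic voicing): /k/ is a voiceless stop between vowels /o/ and /u/, so it voices to [g]. /k/ is a voiceless stop between vowels /u/ and /e/, so it voices to [g]. /p/ is a voiceless stop between vowels /e/ and /a/, so it voices to [b]. /pifijuorokukepaat/ → pifijuorogugebaat.
Rule 5 (final e-epenthesis): the form ends in the consonant /t/, so [e] is inserted word-finally. /pifijuorogugebaat/ → pifijuorogugebaate.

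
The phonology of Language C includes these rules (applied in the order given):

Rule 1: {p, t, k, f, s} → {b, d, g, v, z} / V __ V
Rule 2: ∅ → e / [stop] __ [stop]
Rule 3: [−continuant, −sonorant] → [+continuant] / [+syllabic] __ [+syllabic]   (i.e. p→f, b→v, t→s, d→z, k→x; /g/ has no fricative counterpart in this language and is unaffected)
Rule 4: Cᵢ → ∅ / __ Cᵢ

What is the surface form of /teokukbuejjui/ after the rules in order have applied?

teoguxevuejui

Rule 1 (intervocalic voicing): /k/ is a voiceless obstruent between vowels /o/ and /u/, so it voices to [g]. /teokukbuejjui/ → teogukbuejjui.
Rule 2 (stop-cluster e-epenthesis): /k/ and /b/ form a stop–stop cluster, so [e] is inserted between them. /teogukbuejjui/ → teogukebuejjui.
Rule 3 (intervocalic spirantization): /k/ is a stop between vowels /u/ and /e/, so it spirantizes to the fricative [x]. /b/ is a stop between vowels /e/ and /u/, so it spirantizes to the fricative [v]. /teogukebuejjui/ → teoguxevuejjui.
Rule 4 (degemination): /jj/ is a geminate; the first /j/ deletes. /teoguxevuejjui/ → teoguxevuejui.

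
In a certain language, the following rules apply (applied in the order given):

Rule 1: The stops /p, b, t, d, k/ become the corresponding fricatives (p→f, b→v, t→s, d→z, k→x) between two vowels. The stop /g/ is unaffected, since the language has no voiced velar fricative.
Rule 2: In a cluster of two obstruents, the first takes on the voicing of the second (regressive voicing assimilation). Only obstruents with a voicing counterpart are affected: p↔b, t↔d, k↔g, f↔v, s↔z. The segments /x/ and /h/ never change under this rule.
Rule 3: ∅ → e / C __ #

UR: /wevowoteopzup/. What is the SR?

wevowoseobzupe

Rule 1 (intervocalic spirantization): /t/ is a stop between vowels /o/ and /e/, so it spirantizes to the fricative [s]. /wevowoteopzup/ → wevowoseopzup.
Rule 2 (regressive voicing assimilation): /p/ precedes the voiced obstruent /z/, so it voices to [b] by assimilation. /wevowoseopzup/ → wevowoseobzup.
Rule 3 (final e-epenthesis): the form ends in the consonant /p/, so [e] is inserted word-finally. /wevowoseobzup/ → wevowoseobzupe.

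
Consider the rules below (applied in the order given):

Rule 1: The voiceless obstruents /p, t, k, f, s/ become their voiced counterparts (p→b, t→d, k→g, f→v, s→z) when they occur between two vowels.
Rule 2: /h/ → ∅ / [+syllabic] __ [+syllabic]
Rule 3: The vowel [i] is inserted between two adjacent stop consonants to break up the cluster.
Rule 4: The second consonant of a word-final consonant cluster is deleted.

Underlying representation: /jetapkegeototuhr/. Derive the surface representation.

jedapikegeododuh

Rule 1 (intervocalic voicing): /t/ is a voiceless obstruent between vowels /e/ and /a/, so it voices to [d]. /t/ is a voiceless obstruent between vowels /o/ and /o/, so it voices to [d]. /t/ is a voiceless obstruent between vowels /o/ and /u/, so it voices to [d]. /jetapkegeototuhr/ → jedapkegeododuhr.
Rule 2 (intervocalic h-deletion): no segment meets the environment; /jedapkegeododuhr/ is unchanged.
Rule 3 (stop-cluster i-epenthesis): /p/ and /k/ form a stop–stop cluster, so [i] is inserted between them. /jedapkegeododuhr/ → jedapikegeododuhr.
Rule 4 (final cluster simplification): /r/ is the second consonant of a word-final cluster /hr/, so it deletes. /jedapikegeododuhr/ → jedapikegeododuh.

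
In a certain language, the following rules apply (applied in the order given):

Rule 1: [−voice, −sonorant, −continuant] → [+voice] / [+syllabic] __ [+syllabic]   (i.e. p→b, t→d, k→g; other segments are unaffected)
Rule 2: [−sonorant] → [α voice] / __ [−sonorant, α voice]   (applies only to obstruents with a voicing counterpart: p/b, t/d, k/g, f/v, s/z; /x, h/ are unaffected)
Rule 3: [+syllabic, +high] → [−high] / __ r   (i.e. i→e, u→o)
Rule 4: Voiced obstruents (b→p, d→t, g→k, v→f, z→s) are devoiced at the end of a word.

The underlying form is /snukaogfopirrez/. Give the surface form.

Rule 1 (intervocalic voicing): /k/ is a voiceless stop between vowels /u/ and /a/, so it voices to [g]. /p/ is a voiceless stop between vowels /o/ and /i/, so it voices to [b]. /snukaogfopirrez/ → snugaogfobirrez.
Rule 2 (regressive voicing assimilation): /g/ precedes the voiceless obstruent /f/, so it devoices to [k] by assimilation. /snugaogfobirrez/ → snugaokfobirrez.
Rule 3 (pre-rhotic lowering): /i/ is a high vowel immediately before /r/, so it lowers to [e]. /snugaokfobirrez/ → snugaokfoberrez.
Rule 4 (final devoicing): /z/ is a voiced obstruent in word-final position, so it devoices to [s]. /snugaokfoberrez/ → snugaokfoberres.

snugaokfoberres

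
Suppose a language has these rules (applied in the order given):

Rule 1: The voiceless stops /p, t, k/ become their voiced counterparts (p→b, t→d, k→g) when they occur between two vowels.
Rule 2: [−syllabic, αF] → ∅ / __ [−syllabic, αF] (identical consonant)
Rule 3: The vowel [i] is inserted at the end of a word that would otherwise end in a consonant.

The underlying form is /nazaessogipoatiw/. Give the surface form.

Rule 1 (intervocalic voicing): /p/ is a voiceless stop between vowels /i/ and /o/, so it voices to [b]. /t/ is a voiceless stop between vowels /a/ and /i/, so it voices to [d]. /nazaessogipoatiw/ → nazaessogiboadiw.
Rule 2 (degemination): /ss/ is a geminate; the first /s/ deletes. /nazaessogiboadiw/ → nazaesogiboadiw.
Rule 3 (final i-epenthesis): the form ends in the consonant /w/, so [i] is inserted word-finally. /nazaesogiboadiw/ → nazaesogiboadiwi.

nazaesogiboadiwi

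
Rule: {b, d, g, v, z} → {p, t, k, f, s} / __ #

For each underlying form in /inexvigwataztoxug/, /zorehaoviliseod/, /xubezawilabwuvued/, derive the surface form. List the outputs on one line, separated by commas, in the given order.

inexvigwataztoxuk, zorehaoviliseot, xubezawilabwuvuet

/inexvigwataztoxug/: /g/ is a voiced obstruent in word-final position, so it devoices to [k]. → [inexvigwataztoxuk].
/zorehaoviliseod/: /d/ is a voiced obstruent in word-final position, so it devoices to [t]. → [zorehaoviliseot].
/xubezawilabwuvued/: /d/ is a voiced obstruent in word-final position, so it devoices to [t]. → [xubezawilabwuvuet].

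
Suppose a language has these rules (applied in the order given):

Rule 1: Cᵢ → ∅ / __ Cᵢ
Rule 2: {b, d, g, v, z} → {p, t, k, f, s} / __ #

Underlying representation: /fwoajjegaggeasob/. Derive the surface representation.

Rule 1 (degemination): /jj/ is a geminate; the first /j/ deletes. /gg/ is a geminate; the first /g/ deletes. /fwoajjegaggeasob/ → fwoajegageasob.
Rule 2 (final devoicing): /b/ is a voiced obstruent in word-final position, so it devoices to [p]. /fwoajegageasob/ → fwoajegageasop.

fwoajegageasop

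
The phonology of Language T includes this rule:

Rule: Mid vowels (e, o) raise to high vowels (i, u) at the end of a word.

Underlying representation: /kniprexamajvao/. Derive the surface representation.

kniprexamajvau

Scanning /kniprexamajvao/: /e/ at position 6 is not in the conditioning environment; /o/ is a mid vowel in word-final position, so it raises to [u].
Result: [kniprexamajvau].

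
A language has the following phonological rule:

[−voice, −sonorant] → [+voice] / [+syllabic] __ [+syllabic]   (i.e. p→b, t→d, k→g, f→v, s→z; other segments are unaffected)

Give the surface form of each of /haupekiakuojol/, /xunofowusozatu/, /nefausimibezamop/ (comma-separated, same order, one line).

haubegiaguojol, xunovowuzozadu, nevauzimibezamop

/haupekiakuojol/: /p/ is a voiceless obstruent between vowels /u/ and /e/, so it voices to [b]. /k/ is a voiceless obstruent between vowels /e/ and /i/, so it voices to [g]. /k/ is a voiceless obstruent between vowels /a/ and /u/, so it voices to [g]. → [haubegiaguojol].
/xunofowusozatu/: /f/ is a voiceless obstruent between vowels /o/ and /o/, so it voices to [v]. /s/ is a voiceless obstruent between vowels /u/ and /o/, so it voices to [z]. /t/ is a voiceless obstruent between vowels /a/ and /u/, so it voices to [d]. → [xunovowuzozadu].
/nefausimibezamop/: /f/ is a voiceless obstruent between vowels /e/ and /a/, so it voices to [v]. /s/ is a voiceless obstruent between vowels /u/ and /i/, so it voices to [z]. → [nevauzimibezamop].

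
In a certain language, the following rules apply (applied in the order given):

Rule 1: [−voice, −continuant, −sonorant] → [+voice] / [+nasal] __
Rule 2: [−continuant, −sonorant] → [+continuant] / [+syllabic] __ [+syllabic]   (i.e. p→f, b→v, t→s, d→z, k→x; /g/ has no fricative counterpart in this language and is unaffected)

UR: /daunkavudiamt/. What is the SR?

Rule 1 (post-nasal voicing): /k/ is a voiceless stop immediately after the nasal /n/, so it voices to [g]. /t/ is a voiceless stop immediately after the nasal /m/, so it voices to [d]. /daunkavudiamt/ → daungavudiamd.
Rule 2 (intervocalic spirantization): /d/ is a stop between vowels /u/ and /i/, so it spirantizes to the fricative [z]. /daungavudiamd/ → daungavuziamd.

daungavuziamd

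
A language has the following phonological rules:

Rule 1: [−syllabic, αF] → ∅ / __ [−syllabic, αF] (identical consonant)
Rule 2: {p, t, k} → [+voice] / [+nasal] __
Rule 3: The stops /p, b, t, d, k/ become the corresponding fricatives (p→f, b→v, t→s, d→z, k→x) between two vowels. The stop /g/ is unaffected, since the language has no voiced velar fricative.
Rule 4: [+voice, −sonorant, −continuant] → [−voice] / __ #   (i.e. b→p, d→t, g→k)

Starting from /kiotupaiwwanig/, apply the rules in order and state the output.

kiosufaiwanik

Rule 1 (degemination): /ww/ is a geminate; the first /w/ deletes. /kiotupaiwwanig/ → kiotupaiwanig.
Rule 2 (post-nasal voicing): no segment meets the environment; /kiotupaiwanig/ is unchanged.
Rule 3 (intervocalic spirantization): /t/ is a stop between vowels /o/ and /u/, so it spirantizes to the fricative [s]. /p/ is a stop between vowels /u/ and /a/, so it spirantizes to the fricative [f]. /kiotupaiwanig/ → kiosufaiwanig.
Rule 4 (final devoicing): /g/ is a voiced stop in word-final position, so it devoices to [k]. /kiosufaiwanig/ → kiosufaiwanik.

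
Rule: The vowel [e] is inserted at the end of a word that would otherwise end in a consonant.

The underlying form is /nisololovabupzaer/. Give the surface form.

the form ends in the consonant /r/, so [e] is inserted word-finally.
Surface form: [nisololovabupzaere].

nisololovabupzaere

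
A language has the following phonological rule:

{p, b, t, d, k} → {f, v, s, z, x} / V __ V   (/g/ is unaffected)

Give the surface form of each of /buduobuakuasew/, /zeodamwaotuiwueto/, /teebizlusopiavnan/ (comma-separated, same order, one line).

/buduobuakuasew/: /d/ is a stop between vowels /u/ and /u/, so it spirantizes to the fricative [z]. /b/ is a stop between vowels /o/ and /u/, so it spirantizes to the fricative [v]. /k/ is a stop between vowels /a/ and /u/, so it spirantizes to the fricative [x]. → [buzuovuaxuasew].
/zeodamwaotuiwueto/: /d/ is a stop between vowels /o/ and /a/, so it spirantizes to the fricative [z]. /t/ is a stop between vowels /o/ and /u/, so it spirantizes to the fricative [s]. /t/ is a stop between vowels /e/ and /o/, so it spirantizes to the fricative [s]. → [zeozamwaosuiwueso].
/teebizlusopiavnan/: /b/ is a stop between vowels /e/ and /i/, so it spirantizes to the fricative [v]. /p/ is a stop between vowels /o/ and /i/, so it spirantizes to the fricative [f]. → [teevizlusofiavnan].

buzuovuaxuasew, zeozamwaosuiwueso, teevizlusofiavnan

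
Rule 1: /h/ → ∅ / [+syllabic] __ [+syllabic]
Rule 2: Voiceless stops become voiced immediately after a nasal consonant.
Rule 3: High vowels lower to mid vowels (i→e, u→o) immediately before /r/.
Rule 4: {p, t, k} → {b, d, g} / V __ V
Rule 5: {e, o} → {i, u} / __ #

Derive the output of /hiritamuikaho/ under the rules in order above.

heridamuigau

Rule 1 (intervocalic h-deletion): /h/ occurs between vowels /a/ and /o/, so it deletes. /hiritamuikaho/ → hiritamuikao.
Rule 2 (post-nasal voicing): no segment meets the environment; /hiritamuikao/ is unchanged.
Rule 3 (pre-rhotic lowering): /i/ is a high vowel immediately before /r/, so it lowers to [e]. /hiritamuikao/ → heritamuikao.
Rule 4 (intervocalic voicing): /t/ is a voiceless stop between vowels /i/ and /a/, so it voices to [d]. /k/ is a voiceless stop between vowels /i/ and /a/, so it voices to [g]. /heritamuikao/ → heridamuigao.
Rule 5 (final vowel raising): /o/ is a mid vowel in word-final position, so it raises to [u]. /heridamuigao/ → heridamuigau.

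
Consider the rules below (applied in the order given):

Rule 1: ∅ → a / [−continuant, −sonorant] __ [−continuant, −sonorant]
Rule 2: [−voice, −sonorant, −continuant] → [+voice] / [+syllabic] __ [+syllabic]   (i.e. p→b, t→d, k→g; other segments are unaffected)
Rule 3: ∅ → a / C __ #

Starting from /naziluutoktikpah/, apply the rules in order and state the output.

naziluudogadigabaha

Rule 1 (stop-cluster a-epenthesis): /k/ and /t/ form a stop–stop cluster, so [a] is inserted between them. /k/ and /p/ form a stop–stop cluster, so [a] is inserted between them. /naziluutoktikpah/ → naziluutokatikapah.
Rule 2 (intervocalic voicing): /t/ is a voiceless stop between vowels /u/ and /o/, so it voices to [d]. /k/ is a voiceless stop between vowels /o/ and /a/, so it voices to [g]. /t/ is a voiceless stop between vowels /a/ and /i/, so it voices to [d]. /k/ is a voiceless stop between vowels /i/ and /a/, so it voices to [g]. /p/ is a voiceless stop between vowels /a/ and /a/, so it voices to [b]. /naziluutokatikapah/ → naziluudogadigabah.
Rule 3 (final a-epenthesis): the form ends in the consonant /h/, so [a] is inserted word-finally. /naziluudogadigabah/ → naziluudogadigabaha.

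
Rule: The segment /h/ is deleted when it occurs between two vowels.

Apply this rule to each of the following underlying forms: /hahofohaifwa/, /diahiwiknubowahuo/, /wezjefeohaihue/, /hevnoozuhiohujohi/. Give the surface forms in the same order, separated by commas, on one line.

/hahofohaifwa/: /h/ occurs between vowels /a/ and /o/, so it deletes. /h/ occurs between vowels /o/ and /a/, so it deletes. → [haofoaifwa].
/diahiwiknubowahuo/: /h/ occurs between vowels /a/ and /i/, so it deletes. /h/ occurs between vowels /a/ and /u/, so it deletes. → [diaiwiknubowauo].
/wezjefeohaihue/: /h/ occurs between vowels /o/ and /a/, so it deletes. /h/ occurs between vowels /i/ and /u/, so it deletes. → [wezjefeoaiue].
/hevnoozuhiohujohi/: /h/ occurs between vowels /u/ and /i/, so it deletes. /h/ occurs between vowels /o/ and /u/, so it deletes. /h/ occurs between vowels /o/ and /i/, so it deletes. → [hevnoozuioujoi].

haofoaifwa, diaiwiknubowauo, wezjefeoaiue, hevnoozuioujoi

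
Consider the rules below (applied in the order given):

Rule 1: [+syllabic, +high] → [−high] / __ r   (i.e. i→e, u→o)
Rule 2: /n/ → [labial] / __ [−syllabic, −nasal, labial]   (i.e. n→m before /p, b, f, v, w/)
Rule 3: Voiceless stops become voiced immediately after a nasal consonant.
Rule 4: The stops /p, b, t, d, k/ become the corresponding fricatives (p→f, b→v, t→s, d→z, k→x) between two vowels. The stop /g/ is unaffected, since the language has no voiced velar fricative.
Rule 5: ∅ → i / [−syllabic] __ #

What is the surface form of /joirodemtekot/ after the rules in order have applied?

Rule 1 (pre-rhotic lowering): /i/ is a high vowel immediately before /r/, so it lowers to [e]. /joirodemtekot/ → joerodemtekot.
Rule 2 (nasal place assimilation): no segment meets the environment; /joerodemtekot/ is unchanged.
Rule 3 (post-nasal voicing): /t/ is a voiceless stop immediately after the nasal /m/, so it voices to [d]. /joerodemtekot/ → joerodemdekot.
Rule 4 (intervocalic spirantization): /d/ is a stop between vowels /o/ and /e/, so it spirantizes to the fricative [z]. /k/ is a stop between vowels /e/ and /o/, so it spirantizes to the fricative [x]. /joerodemdekot/ → joerozemdexot.
Rule 5 (final i-epenthesis): the form ends in the consonant /t/, so [i] is inserted word-finally. /joerozemdexot/ → joerozemdexoti.

joerozemdexoti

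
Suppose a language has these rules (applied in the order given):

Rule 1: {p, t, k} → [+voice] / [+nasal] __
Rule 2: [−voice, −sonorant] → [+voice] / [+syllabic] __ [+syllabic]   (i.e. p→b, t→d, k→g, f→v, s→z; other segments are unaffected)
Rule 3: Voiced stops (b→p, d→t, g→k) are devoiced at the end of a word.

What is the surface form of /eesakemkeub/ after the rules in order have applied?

eezagemgeup

Rule 1 (post-nasal voicing): /k/ is a voiceless stop immediately after the nasal /m/, so it voices to [g]. /eesakemkeub/ → eesakemgeub.
Rule 2 (intervocalic voicing): /s/ is a voiceless obstruent between vowels /e/ and /a/, so it voices to [z]. /k/ is a voiceless obstruent between vowels /a/ and /e/, so it voices to [g]. /eesakemgeub/ → eezagemgeub.
Rule 3 (final devoicing): /b/ is a voiced stop in word-final position, so it devoices to [p]. /eezagemgeub/ → eezagemgeup.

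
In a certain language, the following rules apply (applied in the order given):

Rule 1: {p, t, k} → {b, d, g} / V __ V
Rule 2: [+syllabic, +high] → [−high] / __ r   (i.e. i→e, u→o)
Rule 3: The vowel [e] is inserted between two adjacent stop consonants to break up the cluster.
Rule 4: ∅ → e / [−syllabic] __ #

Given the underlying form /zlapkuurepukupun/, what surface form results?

Rule 1 (intervocalic voicing): /p/ is a voiceless stop between vowels /e/ and /u/, so it voices to [b]. /k/ is a voiceless stop between vowels /u/ and /u/, so it voices to [g]. /p/ is a voiceless stop between vowels /u/ and /u/, so it voices to [b]. /zlapkuurepukupun/ → zlapkuurebugubun.
Rule 2 (pre-rhotic lowering): /u/ is a high vowel immediately before /r/, so it lowers to [o]. /zlapkuurebugubun/ → zlapkuorebugubun.
Rule 3 (stop-cluster e-epenthesis): /p/ and /k/ form a stop–stop cluster, so [e] is inserted between them. /zlapkuorebugubun/ → zlapekuorebugubun.
Rule 4 (final e-epenthesis): the form ends in the consonant /n/, so [e] is inserted word-finally. /zlapekuorebugubun/ → zlapekuorebugubune.

zlapekuorebugubune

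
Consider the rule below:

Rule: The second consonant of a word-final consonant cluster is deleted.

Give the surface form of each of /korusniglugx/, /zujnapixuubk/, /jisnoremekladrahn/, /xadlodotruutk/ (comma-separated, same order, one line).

korusniglug, zujnapixuub, jisnoremekladrah, xadlodotruut

/korusniglugx/: /x/ is the second consonant of a word-final cluster /gx/, so it deletes. → [korusniglug].
/zujnapixuubk/: /k/ is the second consonant of a word-final cluster /bk/, so it deletes. → [zujnapixuub].
/jisnoremekladrahn/: /n/ is the second consonant of a word-final cluster /hn/, so it deletes. → [jisnoremekladrah].
/xadlodotruutk/: /k/ is the second consonant of a word-final cluster /tk/, so it deletes. → [xadlodotruut].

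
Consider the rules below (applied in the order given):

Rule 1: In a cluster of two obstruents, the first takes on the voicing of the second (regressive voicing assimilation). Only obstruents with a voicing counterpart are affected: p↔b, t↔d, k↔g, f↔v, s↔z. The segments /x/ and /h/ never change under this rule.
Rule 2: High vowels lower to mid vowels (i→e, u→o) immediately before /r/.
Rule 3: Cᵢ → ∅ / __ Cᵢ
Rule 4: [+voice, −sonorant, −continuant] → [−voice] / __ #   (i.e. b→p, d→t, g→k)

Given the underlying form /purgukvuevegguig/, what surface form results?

Rule 1 (regressive voicing assimilation): /k/ precedes the voiced obstruent /v/, so it voices to [g] by assimilation. /purgukvuevegguig/ → purgugvuevegguig.
Rule 2 (pre-rhotic lowering): /u/ is a high vowel immediately before /r/, so it lowers to [o]. /purgugvuevegguig/ → porgugvuevegguig.
Rule 3 (degemination): /gg/ is a geminate; the first /g/ deletes. /porgugvuevegguig/ → porgugvueveguig.
Rule 4 (final devoicing): /g/ is a voiced stop in word-final position, so it devoices to [k]. /porgugvueveguig/ → porgugvueveguik.

porgugvueveguik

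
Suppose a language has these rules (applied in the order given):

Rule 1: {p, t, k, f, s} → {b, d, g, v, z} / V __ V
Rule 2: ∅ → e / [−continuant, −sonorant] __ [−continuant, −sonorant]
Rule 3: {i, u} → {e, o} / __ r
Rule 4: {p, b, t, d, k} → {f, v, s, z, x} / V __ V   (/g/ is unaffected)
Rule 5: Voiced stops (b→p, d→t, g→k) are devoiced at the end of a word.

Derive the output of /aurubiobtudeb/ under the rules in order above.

Rule 1 (intervocalic voicing): no segment meets the environment; /aurubiobtudeb/ is unchanged.
Rule 2 (stop-cluster e-epenthesis): /b/ and /t/ form a stop–stop cluster, so [e] is inserted between them. /aurubiobtudeb/ → aurubiobetudeb.
Rule 3 (pre-rhotic lowering): /u/ is a high vowel immediately before /r/, so it lowers to [o]. /aurubiobetudeb/ → aorubiobetudeb.
Rule 4 (intervocalic spirantization): /b/ is a stop between vowels /u/ and /i/, so it spirantizes to the fricative [v]. /b/ is a stop between vowels /o/ and /e/, so it spirantizes to the fricative [v]. /t/ is a stop between vowels /e/ and /u/, so it spirantizes to the fricative [s]. /d/ is a stop between vowels /u/ and /e/, so it spirantizes to the fricative [z]. /aorubiobetudeb/ → aoruviovesuzeb.
Rule 5 (final devoicing): /b/ is a voiced stop in word-final position, so it devoices to [p]. /aoruviovesuzeb/ → aoruviovesuzep.

aoruviovesuzep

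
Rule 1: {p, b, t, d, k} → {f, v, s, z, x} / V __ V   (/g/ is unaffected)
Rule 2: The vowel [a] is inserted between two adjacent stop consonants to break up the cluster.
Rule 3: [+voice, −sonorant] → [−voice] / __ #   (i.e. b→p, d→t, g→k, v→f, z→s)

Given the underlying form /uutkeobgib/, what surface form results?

uutakeobagip

Rule 1 (intervocalic spirantization): no segment meets the environment; /uutkeobgib/ is unchanged.
Rule 2 (stop-cluster a-epenthesis): /t/ and /k/ form a stop–stop cluster, so [a] is inserted between them. /b/ and /g/ form a stop–stop cluster, so [a] is inserted between them. /uutkeobgib/ → uutakeobagib.
Rule 3 (final devoicing): /b/ is a voiced obstruent in word-final position, so it devoices to [p]. /uutakeobagib/ → uutakeobagip.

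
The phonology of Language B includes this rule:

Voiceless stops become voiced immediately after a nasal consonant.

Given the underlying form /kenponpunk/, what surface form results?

kenbonbung

/p/ is a voiceless stop immediately after the nasal /n/, so it voices to [b].
/p/ is a voiceless stop immediately after the nasal /n/, so it voices to [b].
/k/ is a voiceless stop immediately after the nasal /n/, so it voices to [g].
The other instance of /k/ does not occur in the required environment and remains unchanged.
Surface form: [kenbonbung].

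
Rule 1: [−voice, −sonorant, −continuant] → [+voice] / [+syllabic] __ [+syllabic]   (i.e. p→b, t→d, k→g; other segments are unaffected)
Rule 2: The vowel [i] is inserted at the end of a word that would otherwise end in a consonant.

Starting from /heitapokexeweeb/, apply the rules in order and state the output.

heidabogexeweebi

Rule 1 (intervocalic voicing): /t/ is a voiceless stop between vowels /i/ and /a/, so it voices to [d]. /p/ is a voiceless stop between vowels /a/ and /o/, so it voices to [b]. /k/ is a voiceless stop between vowels /o/ and /e/, so it voices to [g]. /heitapokexeweeb/ → heidabogexeweeb.
Rule 2 (final i-epenthesis): the form ends in the consonant /b/, so [i] is inserted word-finally. /heidabogexeweeb/ → heidabogexeweebi.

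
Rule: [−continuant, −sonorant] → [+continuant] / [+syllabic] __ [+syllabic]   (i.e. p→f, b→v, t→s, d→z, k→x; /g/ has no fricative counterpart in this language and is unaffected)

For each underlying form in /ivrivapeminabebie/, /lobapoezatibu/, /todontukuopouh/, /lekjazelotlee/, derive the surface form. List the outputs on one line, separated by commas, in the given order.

/ivrivapeminabebie/: /p/ is a stop between vowels /a/ and /e/, so it spirantizes to the fricative [f]. /b/ is a stop between vowels /a/ and /e/, so it spirantizes to the fricative [v]. /b/ is a stop between vowels /e/ and /i/, so it spirantizes to the fricative [v]. → [ivrivafeminavevie].
/lobapoezatibu/: /b/ is a stop between vowels /o/ and /a/, so it spirantizes to the fricative [v]. /p/ is a stop between vowels /a/ and /o/, so it spirantizes to the fricative [f]. /t/ is a stop between vowels /a/ and /i/, so it spirantizes to the fricative [s]. /b/ is a stop between vowels /i/ and /u/, so it spirantizes to the fricative [v]. → [lovafoezasivu].
/todontukuopouh/: /d/ is a stop between vowels /o/ and /o/, so it spirantizes to the fricative [z]. /k/ is a stop between vowels /u/ and /u/, so it spirantizes to the fricative [x]. /p/ is a stop between vowels /o/ and /o/, so it spirantizes to the fricative [f]. → [tozontuxuofouh].
/lekjazelotlee/: the rule's environment is not met; surfaces unchanged as [lekjazelotlee].

ivrivafeminavevie, lovafoezasivu, tozontuxuofouh, lekjazelotlee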